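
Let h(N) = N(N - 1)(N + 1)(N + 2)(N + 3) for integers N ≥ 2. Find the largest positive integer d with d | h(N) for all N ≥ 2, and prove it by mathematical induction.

Computing the first values: h(2) = 120 and h(3) = 720; gcd(120, 720) = 120, so d ≤ 120.
We prove 120 | N(N - 1)(N + 1)(N + 2)(N + 3) for all N ≥ 2 by induction on N.
When N = 2: h(2) = 120 = 120·(1), so 120 | h(2).
For the inductive step, assume it holds for an arbitrary j ≥ 2, i.e. 120 | h(j). Then
h(j+1) − h(j) = j·(j+1)·(j+2)·(j+3)·(j+4) − (j-1)·j·(j+1)·(j+2)·(j+3) = j·(j+1)·(j+2)·(j+3)·[(j+4) − (j-1)] = 5·j·(j+1)·(j+2)·(j+3). The product of 4 consecutive integers is divisible by (4)! = 24, so h(j+1) − h(j) is divisible by 5·24 = 120. By the inductive hypothesis 120 | h(j), hence 120 | h(j+1).
By induction, the statement is established for all N ≥ 2.
Therefore the largest such d is 120.

d = 120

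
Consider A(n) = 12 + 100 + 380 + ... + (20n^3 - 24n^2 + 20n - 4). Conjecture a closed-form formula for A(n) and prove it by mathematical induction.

We claim A(n) = n(5n^3 + 2n^2 + 3n + 2) for all n ≥ 1.
Base step (n = 1): A(1) = 12, and the closed form gives 12. They agree.
Suppose the result is true for n = i, so A(i) = i(5i^3 + 2i^2 + 3i + 2).
Then A(i+1) = A(i) + (20i^3 + 36i^2 + 32i + 12) = (i(5i^3 + 2i^2 + 3i + 2)) + (20i^3 + 36i^2 + 32i + 12).
Simplifying, A(i+1) = (i + 1)(5i^3 + 17i^2 + 22i + 12) = (i+1)(5(i+1)^3 + 2(i+1)^2 + 3(i+1) + 2),
which is the closed form with n = i+1.
By the principle of mathematical induction, the result holds for all n ≥ 1.

A(n) = n(5n^3 + 2n^2 + 3n + 2)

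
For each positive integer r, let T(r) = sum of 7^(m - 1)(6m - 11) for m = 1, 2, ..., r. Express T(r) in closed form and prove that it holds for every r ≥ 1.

We claim T(r) = 7^r(r - 2) + 2 for all r ≥ 1.
Base case (r = 1): T(1) = -5, and the closed form gives -5. They agree.
Suppose the result is true for r = m, so T(m) = 7^m(m - 2) + 2.
Then T(m+1) = T(m) + (7^m(6m - 5)) = (7^m(m - 2) + 2) + (7^m(6m - 5)).
Simplifying, T(m+1) = 7^(m + 1)m - 7^(m + 1) + 2 = 7^(m+1)((m+1) - 2) + 2,
which is the closed form with r = m+1.
Hence, by induction on r, the claim holds for every r ≥ 1.

T(r) = 7^r(r - 2) + 2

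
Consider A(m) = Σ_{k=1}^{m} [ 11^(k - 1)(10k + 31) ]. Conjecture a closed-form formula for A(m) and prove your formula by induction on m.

We claim A(m) = 11^m(m + 3) - 3 for all m ≥ 1.
Base case (m = 1): A(1) = 41, and the closed form gives 41. They agree.
Inductive step: suppose the statement holds for some k ≥ 1, so A(k) = 11^k(k + 3) - 3.
Then A(k+1) = A(k) + (11^k(10k + 41)) = (11^k(k + 3) - 3) + (11^k(10k + 41)).
Simplifying, A(k+1) = 11·11^k·k + 44·11^k - 3 = 11^(k+1)((k+1) + 3) - 3,
which is the closed form with m = k+1.
By the principle of mathematical induction, the result holds for all m ≥ 1.

A(m) = 11^m(m + 3) - 3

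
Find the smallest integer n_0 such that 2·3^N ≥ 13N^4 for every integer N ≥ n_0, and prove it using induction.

At N = 10: 118098 < 130000, so the inequality fails and n_0 ≥ 11. We prove 2·3^N ≥ 13N^4 for all N ≥ 11.
When N = 11: 2·3^N = 354294 and 13N^4 = 190333, so 354294 ≥ 190333.
Suppose the result is true for N = k, so 2·3^k ≥ 13k^4.
Then 2·3^(k + 1) = 3·(2·3^k) ≥ 3·(13k^4).
Also, for k ≥ 11 we have 3·(13k^4) ≥ 13(k+1)^4, since 3 ≥ (1 + 1/k)^4 for all k ≥ 11.
Combining, 2·3^(k + 1) ≥ 13(k+1)^4.
By induction, the statement is established for all N ≥ 11.
Hence the smallest such n_0 is 11.

n_0 = 11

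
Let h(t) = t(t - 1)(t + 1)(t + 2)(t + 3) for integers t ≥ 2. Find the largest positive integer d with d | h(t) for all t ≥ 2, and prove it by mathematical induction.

Computing the first values: h(2) = 120 and h(3) = 720; gcd(120, 720) = 120, so d ≤ 120.
We prove 120 | t(t - 1)(t + 1)(t + 2)(t + 3) for all t ≥ 2 by induction on t.
When t = 2: h(2) = 120 = 120·(1), so 120 | h(2).
For the inductive step, assume it holds for an arbitrary i ≥ 2, i.e. 120 | h(i). Then
h(i+1) − h(i) = i·(i+1)·(i+2)·(i+3)·(i+4) − (i-1)·i·(i+1)·(i+2)·(i+3) = i·(i+1)·(i+2)·(i+3)·[(i+4) − (i-1)] = 5·i·(i+1)·(i+2)·(i+3). The product of 4 consecutive integers is divisible by (4)! = 24, so h(i+1) − h(i) is divisible by 5·24 = 120. By the inductive hypothesis 120 | h(i), hence 120 | h(i+1).
This completes the induction.
Therefore the largest such d is 120.

d = 120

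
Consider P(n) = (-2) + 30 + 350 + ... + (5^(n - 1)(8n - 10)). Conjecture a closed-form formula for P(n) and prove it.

We claim P(n) = 5^n(2n - 3) + 3 for all n ≥ 1.
When n = 1: P(1) = -2, and the closed form gives -2. They agree.
Suppose the result is true for n = i, so P(i) = 5^i(2i - 3) + 3.
Then P(i+1) = P(i) + (5^i(8i - 2)) = (5^i(2i - 3) + 3) + (5^i(8i - 2)).
Simplifying, P(i+1) = 10·5^i·i - 5·5^i + 3 = 5^(i+1)(2(i+1) - 3) + 3,
which is the closed form with n = i+1.
This completes the induction.

P(n) = 5^n(2n - 3) + 3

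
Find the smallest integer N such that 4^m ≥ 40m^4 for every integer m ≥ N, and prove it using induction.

N = 10

At m = 9: 262144 < 262440, so the inequality fails and N ≥ 10. We prove 4^m ≥ 40m^4 for all m ≥ 10.
Base case (m = 10): 4^m = 1048576 and 40m^4 = 400000, so 1048576 ≥ 400000.
Inductive step: assume the claim holds for m = p, so 4^p ≥ 40p^4.
Then 4^(p + 1) = 4·(4^p) ≥ 4·(40p^4).
Also, for p ≥ 10 we have 4·(40p^4) ≥ 40(p+1)^4, since 4 ≥ (1 + 1/p)^4 for all p ≥ 10.
Combining, 4^(p + 1) ≥ 40(p+1)^4.
This completes the induction.
Hence the smallest such N is 10.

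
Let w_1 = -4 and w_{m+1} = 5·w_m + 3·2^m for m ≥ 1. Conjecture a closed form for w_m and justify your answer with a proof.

w_m = -2^m - 2·5^(m - 1)

Computing the first terms: w_1 = -4, w_2 = -14, w_3 = -58. This suggests w_m = -2^m - 2·5^(m - 1).
For the base case m = 1: the formula gives -4 = -4 = w_1.
Inductive step: suppose the statement holds for some j ≥ 1, so w_j = -2^j - 2·5^(j - 1).
Then w_{j+1} = 5·w_j + 3·2^j = 5·(-2^j - 2·5^(j - 1)) + 3·2^j = -2^(j + 1) - 2·5^j = -2^(j+1) - 2·5^((j+1) - 1),
which is the claimed formula at m = j+1.
Hence, by induction on m, the claim holds for every m ≥ 1.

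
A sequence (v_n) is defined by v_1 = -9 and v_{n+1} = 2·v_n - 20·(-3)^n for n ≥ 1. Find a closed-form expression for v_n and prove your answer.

v_n = 4(-3)^n + 3·2^(n - 1)

Computing the first terms: v_1 = -9, v_2 = 42, v_3 = -96. This suggests v_n = 4(-3)^n + 3·2^(n - 1).
Base case (n = 1): the formula gives -9 = -9 = v_1.
Inductive step: suppose the statement holds for some m ≥ 1, so v_m = 4(-3)^m + 3·2^(m - 1).
Then v_{m+1} = 2·v_m - 20·(-3)^m = 2·(4(-3)^m + 3·2^(m - 1)) - 20·(-3)^m = 4(-3)^(m + 1) + 3·2^m = 4(-3)^(m+1) + 3·2^((m+1) - 1),
which is the claimed formula at n = m+1.
Hence, by induction on n, the claim holds for every n ≥ 1.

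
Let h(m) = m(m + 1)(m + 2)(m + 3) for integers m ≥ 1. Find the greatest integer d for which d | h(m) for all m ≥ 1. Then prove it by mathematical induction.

Computing the first values: h(1) = 24 and h(2) = 120; gcd(24, 120) = 24, so d ≤ 24.
We prove 24 | m(m + 1)(m + 2)(m + 3) for all m ≥ 1 by induction on m.
Base case (m = 1): h(1) = 24 = 24·(1), so 24 | h(1).
Inductive step: suppose the statement holds for some r ≥ 1, i.e. 24 | h(r). Then
h(r+1) − h(r) = (r+1)·(r+2)·(r+3)·(r+4) − r·(r+1)·(r+2)·(r+3) = (r+1)·(r+2)·(r+3)·[(r+4) − r] = 4·(r+1)·(r+2)·(r+3). The product of 3 consecutive integers is divisible by (3)! = 6, so h(r+1) − h(r) is divisible by 4·6 = 24. By the inductive hypothesis 24 | h(r), hence 24 | h(r+1).
Hence, by induction on m, the claim holds for every m ≥ 1.
Therefore the largest such d is 24.

d = 24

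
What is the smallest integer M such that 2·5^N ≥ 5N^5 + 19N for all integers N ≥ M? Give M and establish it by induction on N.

M = 7

At N = 6: 31250 < 38994, so the inequality fails and M ≥ 7. We prove 2·5^N ≥ 5N^5 + 19N for all N ≥ 7.
For the base case N = 7: 2·5^N = 156250 and 5N^5 + 19N = 84168, so 156250 ≥ 84168.
Inductive step: assume the claim holds for N = r, so 2·5^r ≥ 5r^5 + 19r.
Then 2·5^(r + 1) = 5·(2·5^r) ≥ 5·(5r^5 + 19r).
Also, for r ≥ 7 we have 5·(5r^5 + 19r) ≥ 5(r+1)^5 + 19(r+1), since 5·(5r^5 + 19r) − (5(r+1)^5 + 19(r+1)) = 20r^5 - 25r^4 - 50r^3 - 50r^2 + 51r - 24, which is nonnegative for all r ≥ 7.
Combining, 2·5^(r + 1) ≥ 5(r+1)^5 + 19(r+1).
By the principle of mathematical induction, the result holds for all N ≥ 7.
Hence the smallest such M is 7.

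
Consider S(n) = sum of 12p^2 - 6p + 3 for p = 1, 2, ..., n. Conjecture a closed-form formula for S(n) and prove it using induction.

We claim S(n) = n(4n^2 + 3n + 2) for all n ≥ 1.
Base step (n = 1): S(1) = 9, and the closed form gives 9. They agree.
For the inductive step, assume it holds for an arbitrary p ≥ 1, so S(p) = p(4p^2 + 3p + 2).
Then S(p+1) = S(p) + (12p^2 + 18p + 9) = (p(4p^2 + 3p + 2)) + (12p^2 + 18p + 9).
Simplifying, S(p+1) = (p + 1)(4p^2 + 11p + 9) = (p+1)(4(p+1)^2 + 3(p+1) + 2),
which is the closed form with n = p+1.
By the principle of mathematical induction, the result holds for all n ≥ 1.

S(n) = n(4n^2 + 3n + 2)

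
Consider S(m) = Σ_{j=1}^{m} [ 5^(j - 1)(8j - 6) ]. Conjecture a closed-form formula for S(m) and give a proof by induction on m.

S(m) = 2·5^m(m - 1) + 2

We claim S(m) = 2·5^m(m - 1) + 2 for all m ≥ 1.
When m = 1: S(1) = 2, and the closed form gives 2. They agree.
Inductive step: assume the claim holds for m = j, so S(j) = 2·5^j(j - 1) + 2.
Then S(j+1) = S(j) + (5^j(8j + 2)) = (2·5^j(j - 1) + 2) + (5^j(8j + 2)).
Simplifying, S(j+1) = 10·5^j·j + 2 = 2·5^(j+1)((j+1) - 1) + 2,
which is the closed form with m = j+1.
Hence, by induction on m, the claim holds for every m ≥ 1.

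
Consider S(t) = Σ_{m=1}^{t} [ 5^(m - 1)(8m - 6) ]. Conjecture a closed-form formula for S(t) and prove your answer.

S(t) = 2·5^t(t - 1) + 2

We claim S(t) = 2·5^t(t - 1) + 2 for all t ≥ 1.
For the base case t = 1: S(1) = 2, and the closed form gives 2. They agree.
For the inductive step, assume it holds for an arbitrary m ≥ 1, so S(m) = 2·5^m(m - 1) + 2.
Then S(m+1) = S(m) + (5^m(8m + 2)) = (2·5^m(m - 1) + 2) + (5^m(8m + 2)).
Simplifying, S(m+1) = 10·5^m·m + 2 = 2·5^(m+1)((m+1) - 1) + 2,
which is the closed form with t = m+1.
Hence, by induction on t, the claim holds for every t ≥ 1.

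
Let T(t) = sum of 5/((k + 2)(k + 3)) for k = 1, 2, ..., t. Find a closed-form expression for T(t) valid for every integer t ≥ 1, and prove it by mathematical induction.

We claim T(t) = 5t/(3(t + 3)) for all t ≥ 1.
Base step (t = 1): T(1) = 5/12, and the closed form gives 5/12. They agree.
Suppose the result is true for t = k, so T(k) = 5k/(3(k + 3)).
Then T(k+1) = T(k) + (5/((k + 3)(k + 4))) = (5k/(3(k + 3))) + (5/((k + 3)(k + 4))).
Simplifying, T(k+1) = 5(k + 1)/(3(k + 4)) = 5(k+1)/(3((k+1) + 3)),
which is the closed form with t = k+1.
By the principle of mathematical induction, the result holds for all t ≥ 1.

T(t) = 5t/(3(t + 3))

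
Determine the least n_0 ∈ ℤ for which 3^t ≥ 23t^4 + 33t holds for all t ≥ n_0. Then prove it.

At t = 11: 177147 < 337106, so the inequality fails and n_0 ≥ 12. We prove 3^t ≥ 23t^4 + 33t for all t ≥ 12.
For the base case t = 12: 3^t = 531441 and 23t^4 + 33t = 477324, so 531441 ≥ 477324.
For the inductive step, assume it holds for an arbitrary m ≥ 12, so 3^m ≥ 23m^4 + 33m.
Then 3^(m + 1) = 3·(3^m) ≥ 3·(23m^4 + 33m).
Also, for m ≥ 12 we have 3·(23m^4 + 33m) ≥ 23(m+1)^4 + 33(m+1), since 3·(23m^4 + 33m) − (23(m+1)^4 + 33(m+1)) = 46m^4 - 92m^3 - 138m^2 - 26m - 56, which is nonnegative for all m ≥ 12.
Combining, 3^(m + 1) ≥ 23(m+1)^4 + 33(m+1).
This completes the induction.
Hence the smallest such n_0 is 12.

n_0 = 12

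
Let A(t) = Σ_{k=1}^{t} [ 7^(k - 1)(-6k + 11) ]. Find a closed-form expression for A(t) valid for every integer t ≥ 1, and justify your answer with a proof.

We claim A(t) = 7^t(-t + 2) - 2 for all t ≥ 1.
For the base case t = 1: A(1) = 5, and the closed form gives 5. They agree.
Inductive step: suppose the statement holds for some k ≥ 1, so A(k) = 7^k(-k + 2) - 2.
Then A(k+1) = A(k) + (7^k(-6k + 5)) = (7^k(-k + 2) - 2) + (7^k(-6k + 5)).
Simplifying, A(k+1) = -7^(k + 1)k + 7^(k + 1) - 2 = 7^(k+1)(-(k+1) + 2) - 2,
which is the closed form with t = k+1.
By the principle of mathematical induction, the result holds for all t ≥ 1.

A(t) = 7^t(-t + 2) - 2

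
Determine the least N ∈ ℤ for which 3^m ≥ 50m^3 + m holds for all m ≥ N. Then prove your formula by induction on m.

N = 10

At m = 9: 19683 < 36459, so the inequality fails and N ≥ 10. We prove 3^m ≥ 50m^3 + m for all m ≥ 10.
When m = 10: 3^m = 59049 and 50m^3 + m = 50010, so 59049 ≥ 50010.
For the inductive step, assume it holds for an arbitrary i ≥ 10, so 3^i ≥ 50i^3 + i.
Then 3^(i + 1) = 3·(3^i) ≥ 3·(50i^3 + i).
Also, for i ≥ 10 we have 3·(50i^3 + i) ≥ 50(i+1)^3 + (i+1), since 3·(50i^3 + i) − (50(i+1)^3 + (i+1)) = 100i^3 - 150i^2 - 148i - 51, which is nonnegative for all i ≥ 10.
Combining, 3^(i + 1) ≥ 50(i+1)^3 + (i+1).
By induction, the statement is established for all m ≥ 10.
Hence the smallest such N is 10.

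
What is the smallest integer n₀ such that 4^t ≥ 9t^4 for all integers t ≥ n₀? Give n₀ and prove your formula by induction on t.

At t = 7: 16384 < 21609, so the inequality fails and n₀ ≥ 8. We prove 4^t ≥ 9t^4 for all t ≥ 8.
For the base case t = 8: 4^t = 65536 and 9t^4 = 36864, so 65536 ≥ 36864.
Suppose the result is true for t = m, so 4^m ≥ 9m^4.
Then 4^(m + 1) = 4·(4^m) ≥ 4·(9m^4).
Also, for m ≥ 8 we have 4·(9m^4) ≥ 9(m+1)^4, since 4 ≥ (1 + 1/m)^4 for all m ≥ 8.
Combining, 4^(m + 1) ≥ 9(m+1)^4.
By induction, the statement is established for all t ≥ 8.
Hence the smallest such n₀ is 8.

n₀ = 8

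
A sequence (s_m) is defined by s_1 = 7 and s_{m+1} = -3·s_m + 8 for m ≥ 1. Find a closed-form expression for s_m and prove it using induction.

Computing the first terms: s_1 = 7, s_2 = -13, s_3 = 47. This suggests s_m = 5(-3)^(m - 1) + 2.
For the base case m = 1: the formula gives 7 = 7 = s_1.
For the inductive step, assume it holds for an arbitrary p ≥ 1, so s_p = 5(-3)^(p - 1) + 2.
Then s_{p+1} = -3·s_p + 8 = -3·(5(-3)^(p - 1) + 2) + 8 = 5(-3)^p + 2 = 5(-3)^((p+1) - 1) + 2,
which is the claimed formula at m = p+1.
This completes the induction.

s_m = 5(-3)^(m - 1) + 2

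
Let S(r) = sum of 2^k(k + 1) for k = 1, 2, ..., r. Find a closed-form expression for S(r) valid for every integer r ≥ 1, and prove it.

S(r) = 2^(r + 1)r

We claim S(r) = 2^(r + 1)r for all r ≥ 1.
For the base case r = 1: S(1) = 4, and the closed form gives 4. They agree.
Inductive step: assume the claim holds for r = k, so S(k) = 2^(k + 1)k.
Then S(k+1) = S(k) + (2^(k + 1)(k + 2)) = (2^(k + 1)k) + (2^(k + 1)(k + 2)).
Simplifying, S(k+1) = 2^(k + 2)(k + 1) = 2^((k+1) + 1)(k+1),
which is the closed form with r = k+1.
By the principle of mathematical induction, the result holds for all r ≥ 1.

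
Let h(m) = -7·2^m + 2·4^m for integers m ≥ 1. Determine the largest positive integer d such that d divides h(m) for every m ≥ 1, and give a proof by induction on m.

d = 2

Computing the first values: h(1) = -6 and h(2) = 4; gcd(-6, 4) = 2, so d ≤ 2.
We prove 2 | -7·2^m + 2·4^m for all m ≥ 1 by induction on m.
For the base case m = 1: h(1) = -6 = 2·(-3), so 2 | h(1).
Inductive step: assume the claim holds for m = j, i.e. 2 | h(j). Then
h(j+1) − 4·h(j) = (-7·2^(j+1) + 2·4^(j+1)) − 4·(-7·2^j + 2·4^j) = (-7)·2^j·(2 − 4) = (14)·2^j. Since 2 | h(j) by the inductive hypothesis, 2 | 4·h(j); and 2 | 14 since 14 = 2·7. Therefore 2 | h(j+1).
By induction, the statement is established for all m ≥ 1.
Therefore the largest such d is 2.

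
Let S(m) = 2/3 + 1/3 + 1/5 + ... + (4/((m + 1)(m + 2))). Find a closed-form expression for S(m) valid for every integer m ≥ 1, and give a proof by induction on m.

S(m) = 2m/(m + 2)

We claim S(m) = 2m/(m + 2) for all m ≥ 1.
Base step (m = 1): S(1) = 2/3, and the closed form gives 2/3. They agree.
Inductive step: suppose the statement holds for some p ≥ 1, so S(p) = 2p/(p + 2).
Then S(p+1) = S(p) + (4/((p + 2)(p + 3))) = (2p/(p + 2)) + (4/((p + 2)(p + 3))).
Simplifying, S(p+1) = 2(p + 1)/(p + 3) = 2(p+1)/((p+1) + 2),
which is the closed form with m = p+1.
This completes the induction.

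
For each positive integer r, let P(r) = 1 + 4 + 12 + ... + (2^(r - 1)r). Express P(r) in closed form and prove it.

We claim P(r) = 2^r(r - 1) + 1 for all r ≥ 1.
Base step (r = 1): P(1) = 1, and the closed form gives 1. They agree.
Suppose the result is true for r = k, so P(k) = 2^k(k - 1) + 1.
Then P(k+1) = P(k) + (2^k(k + 1)) = (2^k(k - 1) + 1) + (2^k(k + 1)).
Simplifying, P(k+1) = 2^(k + 1)k + 1 = 2^(k+1)((k+1) - 1) + 1,
which is the closed form with r = k+1.
By induction, the statement is established for all r ≥ 1.

P(r) = 2^r(r - 1) + 1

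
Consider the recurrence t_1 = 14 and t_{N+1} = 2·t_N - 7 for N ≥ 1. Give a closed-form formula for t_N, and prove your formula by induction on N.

t_N = 7·2^(N - 1) + 7

Computing the first terms: t_1 = 14, t_2 = 21, t_3 = 35. This suggests t_N = 7·2^(N - 1) + 7.
For the base case N = 1: the formula gives 14 = 14 = t_1.
Suppose the result is true for N = p, so t_p = 7·2^(p - 1) + 7.
Then t_{p+1} = 2·t_p - 7 = 2·(7·2^(p - 1) + 7) - 7 = 7·2^p + 7 = 7·2^((p+1) - 1) + 7,
which is the claimed formula at N = p+1.
By the principle of mathematical induction, the result holds for all N ≥ 1.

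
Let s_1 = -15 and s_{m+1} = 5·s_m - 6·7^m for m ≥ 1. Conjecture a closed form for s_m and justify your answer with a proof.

s_m = 6·5^(m - 1) - 3·7^m

Computing the first terms: s_1 = -15, s_2 = -117, s_3 = -879. This suggests s_m = 6·5^(m - 1) - 3·7^m.
Base step (m = 1): the formula gives -15 = -15 = s_1.
For the inductive step, assume it holds for an arbitrary i ≥ 1, so s_i = 6·5^(i - 1) - 3·7^i.
Then s_{i+1} = 5·s_i - 6·7^i = 5·(6·5^(i - 1) - 3·7^i) - 6·7^i = 6·5^i - 3·7^(i + 1) = 6·5^((i+1) - 1) - 3·7^(i+1),
which is the claimed formula at m = i+1.
By induction, the statement is established for all m ≥ 1.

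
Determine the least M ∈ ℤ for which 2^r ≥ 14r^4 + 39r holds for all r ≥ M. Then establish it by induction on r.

At r = 21: 2097152 < 2723553, so the inequality fails and M ≥ 22. We prove 2^r ≥ 14r^4 + 39r for all r ≥ 22.
When r = 22: 2^r = 4194304 and 14r^4 + 39r = 3280442, so 4194304 ≥ 3280442.
Inductive step: assume the claim holds for r = m, so 2^m ≥ 14m^4 + 39m.
Then 2^(m + 1) = 2·(2^m) ≥ 2·(14m^4 + 39m).
Also, for m ≥ 22 we have 2·(14m^4 + 39m) ≥ 14(m+1)^4 + 39(m+1), since 2·(14m^4 + 39m) − (14(m+1)^4 + 39(m+1)) = 14m^4 - 56m^3 - 84m^2 - 17m - 53, which is nonnegative for all m ≥ 22.
Combining, 2^(m + 1) ≥ 14(m+1)^4 + 39(m+1).
Hence, by induction on r, the claim holds for every r ≥ 22.
Hence the smallest such M is 22.

M = 22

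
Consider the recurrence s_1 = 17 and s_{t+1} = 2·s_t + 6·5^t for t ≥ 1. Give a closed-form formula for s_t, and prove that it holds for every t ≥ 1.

Computing the first terms: s_1 = 17, s_2 = 64, s_3 = 278. This suggests s_t = 7·2^(t - 1) + 2·5^t.
When t = 1: the formula gives 17 = 17 = s_1.
Suppose the result is true for t = j, so s_j = 7·2^(j - 1) + 2·5^j.
Then s_{j+1} = 2·s_j + 6·5^j = 2·(7·2^(j - 1) + 2·5^j) + 6·5^j = 7·2^j + 2·5^(j + 1) = 7·2^((j+1) - 1) + 2·5^(j+1),
which is the claimed formula at t = j+1.
By the principle of mathematical induction, the result holds for all t ≥ 1.

s_t = 7·2^(t - 1) + 2·5^t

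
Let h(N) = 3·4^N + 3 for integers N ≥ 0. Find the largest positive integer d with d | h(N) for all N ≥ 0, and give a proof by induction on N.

Computing the first values: h(0) = 6 and h(1) = 15; gcd(6, 15) = 3, so d ≤ 3.
We prove 3 | 3·4^N + 3 for all N ≥ 0 by induction on N.
Base step (N = 0): h(0) = 6 = 3·(2), so 3 | h(0).
Inductive step: suppose the statement holds for some r ≥ 0, i.e. 3 | h(r). Then
h(r+1) = 3·4^(r+1) + 3 = 4·(3·4^r + 3) - 9 = 4·h(r) - 9. The first term is divisible by 3 by the inductive hypothesis, and -9 is divisible by 3. Hence 3 | h(r+1).
This completes the induction.
Therefore the largest such d is 3.

d = 3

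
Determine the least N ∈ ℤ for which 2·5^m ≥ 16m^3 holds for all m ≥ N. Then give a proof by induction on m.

N = 4

At m = 3: 250 < 432, so the inequality fails and N ≥ 4. We prove 2·5^m ≥ 16m^3 for all m ≥ 4.
When m = 4: 2·5^m = 1250 and 16m^3 = 1024, so 1250 ≥ 1024.
Suppose the result is true for m = r, so 2·5^r ≥ 16r^3.
Then 2·5^(r + 1) = 5·(2·5^r) ≥ 5·(16r^3).
Also, for r ≥ 4 we have 5·(16r^3) ≥ 16(r+1)^3, since 5 ≥ (1 + 1/r)^3 for all r ≥ 4.
Combining, 2·5^(r + 1) ≥ 16(r+1)^3.
This completes the induction.
Hence the smallest such N is 4.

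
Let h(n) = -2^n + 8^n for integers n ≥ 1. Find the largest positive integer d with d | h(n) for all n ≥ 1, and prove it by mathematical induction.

Computing the first values: h(1) = 6 and h(2) = 60; gcd(6, 60) = 6, so d ≤ 6.
We prove 6 | -2^n + 8^n for all n ≥ 1 by induction on n.
When n = 1: h(1) = 6 = 6·(1), so 6 | h(1).
For the inductive step, assume it holds for an arbitrary p ≥ 1, i.e. 6 | h(p). Then
8^{p+1} − 2^{p+1} = 8·8^p − 2·2^p = 8·(8^p − 2^p) + (6)·2^p. The first term is divisible by 6 by the inductive hypothesis, and the second term (6)·2^p is divisible by 6 since 6 | 6. Hence 6 | h(p+1).
By the principle of mathematical induction, the result holds for all n ≥ 1.
Therefore the largest such d is 6.

d = 6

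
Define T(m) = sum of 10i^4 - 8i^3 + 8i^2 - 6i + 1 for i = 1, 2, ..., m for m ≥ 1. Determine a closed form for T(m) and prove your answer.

We claim T(m) = m(2m^4 + 3m^3 + 2m^2 - m - 1) for all m ≥ 1.
Base case (m = 1): T(1) = 5, and the closed form gives 5. They agree.
Suppose the result is true for m = i, so T(i) = i(2i^4 + 3i^3 + 2i^2 - i - 1).
Then T(i+1) = T(i) + (10i^4 + 32i^3 + 44i^2 + 26i + 5) = (i(2i^4 + 3i^3 + 2i^2 - i - 1)) + (10i^4 + 32i^3 + 44i^2 + 26i + 5).
Simplifying, T(i+1) = (i + 1)(2i^4 + 11i^3 + 23i^2 + 20i + 5) = (i+1)(2(i+1)^4 + 3(i+1)^3 + 2(i+1)^2 - (i+1) - 1),
which is the closed form with m = i+1.
This completes the induction.

T(m) = m(2m^4 + 3m^3 + 2m^2 - m - 1)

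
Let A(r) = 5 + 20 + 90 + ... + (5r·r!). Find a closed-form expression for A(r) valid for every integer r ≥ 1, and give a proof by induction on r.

A(r) = (5r + 5)r! - 5

We claim A(r) = (5r + 5)r! - 5 for all r ≥ 1.
Base case (r = 1): A(1) = 5, and the closed form gives 5. They agree.
For the inductive step, assume it holds for an arbitrary m ≥ 1, so A(m) = (5m + 5)m! - 5.
Then A(m+1) = A(m) + (5(m + 1)(m + 1)!) = ((5m + 5)m! - 5) + (5(m + 1)(m + 1)!).
Simplifying, A(m+1) = (5(m+1) + 5)(m+1)! - 5,
which is the closed form with r = m+1.
This completes the induction.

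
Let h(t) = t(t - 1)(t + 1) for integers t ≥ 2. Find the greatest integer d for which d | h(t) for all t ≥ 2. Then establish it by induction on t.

Computing the first values: h(2) = 6 and h(3) = 24; gcd(6, 24) = 6, so d ≤ 6.
We prove 6 | t(t - 1)(t + 1) for all t ≥ 2 by induction on t.
Base case (t = 2): h(2) = 6 = 6·(1), so 6 | h(2).
For the inductive step, assume it holds for an arbitrary p ≥ 2, i.e. 6 | h(p). Then
h(p+1) − h(p) = p·(p+1)·(p+2) − (p-1)·p·(p+1) = p·(p+1)·[(p+2) − (p-1)] = 3·p·(p+1). The product of 2 consecutive integers is divisible by (2)! = 2, so h(p+1) − h(p) is divisible by 3·2 = 6. By the inductive hypothesis 6 | h(p), hence 6 | h(p+1).
By induction, the statement is established for all t ≥ 2.
Therefore the largest such d is 6.

d = 6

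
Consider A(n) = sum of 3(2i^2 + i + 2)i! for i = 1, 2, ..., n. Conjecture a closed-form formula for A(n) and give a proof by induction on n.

A(n) = (6n + 3)(n + 1)! - 3

We claim A(n) = (6n + 3)(n + 1)! - 3 for all n ≥ 1.
When n = 1: A(1) = 15, and the closed form gives 15. They agree.
For the inductive step, assume it holds for an arbitrary i ≥ 1, so A(i) = (6i + 3)(i + 1)! - 3.
Then A(i+1) = A(i) + (3(2i^2 + 5i + 5)(i + 1)!) = ((6i + 3)(i + 1)! - 3) + (3(2i^2 + 5i + 5)(i + 1)!).
Simplifying, A(i+1) = (6(i+1) + 3)((i+1) + 1)! - 3,
which is the closed form with n = i+1.
By induction, the statement is established for all n ≥ 1.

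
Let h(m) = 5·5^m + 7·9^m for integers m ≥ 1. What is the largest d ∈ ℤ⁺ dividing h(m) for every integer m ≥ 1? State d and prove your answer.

Computing the first values: h(1) = 88 and h(2) = 692; gcd(88, 692) = 4, so d ≤ 4.
We prove 4 | 5·5^m + 7·9^m for all m ≥ 1 by induction on m.
For the base case m = 1: h(1) = 88 = 4·(22), so 4 | h(1).
Suppose the result is true for m = p, i.e. 4 | h(p). Then
h(p+1) − 9·h(p) = (5·5^(p+1) + 7·9^(p+1)) − 9·(5·5^p + 7·9^p) = (5)·5^p·(5 − 9) = (-20)·5^p. Since 4 | h(p) by the inductive hypothesis, 4 | 9·h(p); and 4 | -20 since -20 = 4·-5. Therefore 4 | h(p+1).
By the principle of mathematical induction, the result holds for all m ≥ 1.
Therefore the largest such d is 4.

d = 4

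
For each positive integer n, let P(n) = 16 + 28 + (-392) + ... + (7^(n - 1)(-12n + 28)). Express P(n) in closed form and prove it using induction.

P(n) = 7^n(-2n + 5) - 5

We claim P(n) = 7^n(-2n + 5) - 5 for all n ≥ 1.
Base case (n = 1): P(1) = 16, and the closed form gives 16. They agree.
Suppose the result is true for n = k, so P(k) = 7^k(-2k + 5) - 5.
Then P(k+1) = P(k) + (7^k(-12k + 16)) = (7^k(-2k + 5) - 5) + (7^k(-12k + 16)).
Simplifying, P(k+1) = -14·7^k·k + 21·7^k - 5 = 7^(k+1)(-2(k+1) + 5) - 5,
which is the closed form with n = k+1.
This completes the induction.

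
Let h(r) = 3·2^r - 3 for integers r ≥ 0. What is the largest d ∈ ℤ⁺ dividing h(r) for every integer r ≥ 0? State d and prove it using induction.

Computing the first values: h(0) = 0 and h(1) = 3; gcd(0, 3) = 3, so d ≤ 3.
We prove 3 | 3·2^r - 3 for all r ≥ 0 by induction on r.
Base case (r = 0): h(0) = 0 = 3·(0), so 3 | h(0).
For the inductive step, assume it holds for an arbitrary i ≥ 0, i.e. 3 | h(i). Then
h(i+1) = 3·2^(i+1) - 3 = 2·(3·2^i - 3) + 3 = 2·h(i) + 3. The first term is divisible by 3 by the inductive hypothesis, and 3 is divisible by 3. Hence 3 | h(i+1).
By the principle of mathematical induction, the result holds for all r ≥ 0.
Therefore the largest such d is 3.

d = 3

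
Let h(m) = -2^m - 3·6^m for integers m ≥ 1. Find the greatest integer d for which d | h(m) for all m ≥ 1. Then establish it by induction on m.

d = 4

Computing the first values: h(1) = -20 and h(2) = -112; gcd(-20, -112) = 4, so d ≤ 4.
We prove 4 | -2^m - 3·6^m for all m ≥ 1 by induction on m.
For the base case m = 1: h(1) = -20 = 4·(-5), so 4 | h(1).
Suppose the result is true for m = j, i.e. 4 | h(j). Then
h(j+1) − 6·h(j) = (-2^(j+1) - 3·6^(j+1)) − 6·(-2^j - 3·6^j) = (-1)·2^j·(2 − 6) = (4)·2^j. Since 4 | h(j) by the inductive hypothesis, 4 | 6·h(j); and 4 | 4 since 4 = 4·1. Therefore 4 | h(j+1).
By induction, the statement is established for all m ≥ 1.
Therefore the largest such d is 4.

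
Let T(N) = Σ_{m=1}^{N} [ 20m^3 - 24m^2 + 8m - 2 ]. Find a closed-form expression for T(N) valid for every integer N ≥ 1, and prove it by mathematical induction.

We claim T(N) = N(5N^3 + 2N^2 - 3N - 2) for all N ≥ 1.
Base case (N = 1): T(1) = 2, and the closed form gives 2. They agree.
For the inductive step, assume it holds for an arbitrary m ≥ 1, so T(m) = m(5m^3 + 2m^2 - 3m - 2).
Then T(m+1) = T(m) + (20m^3 + 36m^2 + 20m + 2) = (m(5m^3 + 2m^2 - 3m - 2)) + (20m^3 + 36m^2 + 20m + 2).
Simplifying, T(m+1) = (m + 1)(5m^3 + 17m^2 + 16m + 2) = (m+1)(5(m+1)^3 + 2(m+1)^2 - 3(m+1) - 2),
which is the closed form with N = m+1.
Hence, by induction on N, the claim holds for every N ≥ 1.

T(N) = N(5N^3 + 2N^2 - 3N - 2)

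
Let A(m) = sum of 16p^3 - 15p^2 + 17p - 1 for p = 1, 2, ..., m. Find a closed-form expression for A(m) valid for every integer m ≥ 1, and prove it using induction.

A(m) = m(4m^3 + 3m^2 + 5m + 5)

We claim A(m) = m(4m^3 + 3m^2 + 5m + 5) for all m ≥ 1.
When m = 1: A(1) = 17, and the closed form gives 17. They agree.
Inductive step: suppose the statement holds for some p ≥ 1, so A(p) = p(4p^3 + 3p^2 + 5p + 5).
Then A(p+1) = A(p) + (16p^3 + 33p^2 + 35p + 17) = (p(4p^3 + 3p^2 + 5p + 5)) + (16p^3 + 33p^2 + 35p + 17).
Simplifying, A(p+1) = (p + 1)(4p^3 + 15p^2 + 23p + 17) = (p+1)(4(p+1)^3 + 3(p+1)^2 + 5(p+1) + 5),
which is the closed form with m = p+1.
This completes the induction.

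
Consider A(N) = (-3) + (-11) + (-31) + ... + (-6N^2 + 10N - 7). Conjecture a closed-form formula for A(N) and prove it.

We claim A(N) = -N(2N^2 - 2N + 3) for all N ≥ 1.
Base step (N = 1): A(1) = -3, and the closed form gives -3. They agree.
Suppose the result is true for N = j, so A(j) = j(-2j^2 + 2j - 3).
Then A(j+1) = A(j) + (10j - 6(j + 1)^2 + 3) = (j(-2j^2 + 2j - 3)) + (10j - 6(j + 1)^2 + 3).
Simplifying, A(j+1) = -(j + 1)(2j^2 + 2j + 3) = -(j+1)(2(j+1)^2 - 2(j+1) + 3),
which is the closed form with N = j+1.
By the principle of mathematical induction, the result holds for all N ≥ 1.

A(N) = -N(2N^2 - 2N + 3)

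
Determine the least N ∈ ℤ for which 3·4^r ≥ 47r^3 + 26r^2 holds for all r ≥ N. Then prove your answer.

N = 6

At r = 5: 3072 < 6525, so the inequality fails and N ≥ 6. We prove 3·4^r ≥ 47r^3 + 26r^2 for all r ≥ 6.
For the base case r = 6: 3·4^r = 12288 and 47r^3 + 26r^2 = 11088, so 12288 ≥ 11088.
For the inductive step, assume it holds for an arbitrary k ≥ 6, so 3·4^k ≥ 47k^3 + 26k^2.
Then 3·4^(k + 1) = 4·(3·4^k) ≥ 4·(47k^3 + 26k^2).
Also, for k ≥ 6 we have 4·(47k^3 + 26k^2) ≥ 47(k+1)^3 + 26(k+1)^2, since 4·(47k^3 + 26k^2) − (47(k+1)^3 + 26(k+1)^2) = 141k^3 - 63k^2 - 193k - 73, which is nonnegative for all k ≥ 6.
Combining, 3·4^(k + 1) ≥ 47(k+1)^3 + 26(k+1)^2.
By induction, the statement is established for all r ≥ 6.
Hence the smallest such N is 6.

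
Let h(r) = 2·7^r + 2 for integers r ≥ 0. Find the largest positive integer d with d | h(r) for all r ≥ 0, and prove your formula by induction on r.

Computing the first values: h(0) = 4 and h(1) = 16; gcd(4, 16) = 4, so d ≤ 4.
We prove 4 | 2·7^r + 2 for all r ≥ 0 by induction on r.
When r = 0: h(0) = 4 = 4·(1), so 4 | h(0).
For the inductive step, assume it holds for an arbitrary p ≥ 0, i.e. 4 | h(p). Then
h(p+1) = 2·7^(p+1) + 2 = 7·(2·7^p + 2) - 12 = 7·h(p) - 12. The first term is divisible by 4 by the inductive hypothesis, and -12 is divisible by 4. Hence 4 | h(p+1).
By induction, the statement is established for all r ≥ 0.
Therefore the largest such d is 4.

d = 4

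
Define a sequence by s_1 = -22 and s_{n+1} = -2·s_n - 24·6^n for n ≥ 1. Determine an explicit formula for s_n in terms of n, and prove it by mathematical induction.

s_n = -(-2)^(n + 1) - 3·6^n

Computing the first terms: s_1 = -22, s_2 = -100, s_3 = -664. This suggests s_n = -(-2)^(n + 1) - 3·6^n.
For the base case n = 1: the formula gives -22 = -22 = s_1.
Suppose the result is true for n = k, so s_k = -(-2)^(k + 1) - 3·6^k.
Then s_{k+1} = -2·s_k - 24·6^k = -2·(-(-2)^(k + 1) - 3·6^k) - 24·6^k = -(-2)^(k + 2) - 3·6^(k + 1) = -(-2)^((k+1) + 1) - 3·6^(k+1),
which is the claimed formula at n = k+1.
Hence, by induction on n, the claim holds for every n ≥ 1.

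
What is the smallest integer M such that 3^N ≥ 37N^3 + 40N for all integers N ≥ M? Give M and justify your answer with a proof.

At N = 9: 19683 < 27333, so the inequality fails and M ≥ 10. We prove 3^N ≥ 37N^3 + 40N for all N ≥ 10.
For the base case N = 10: 3^N = 59049 and 37N^3 + 40N = 37400, so 59049 ≥ 37400.
Suppose the result is true for N = i, so 3^i ≥ 37i^3 + 40i.
Then 3^(i + 1) = 3·(3^i) ≥ 3·(37i^3 + 40i).
Also, for i ≥ 10 we have 3·(37i^3 + 40i) ≥ 37(i+1)^3 + 40(i+1), since 3·(37i^3 + 40i) − (37(i+1)^3 + 40(i+1)) = 74i^3 - 111i^2 - 31i - 77, which is nonnegative for all i ≥ 10.
Combining, 3^(i + 1) ≥ 37(i+1)^3 + 40(i+1).
Hence, by induction on N, the claim holds for every N ≥ 10.
Hence the smallest such M is 10.

M = 10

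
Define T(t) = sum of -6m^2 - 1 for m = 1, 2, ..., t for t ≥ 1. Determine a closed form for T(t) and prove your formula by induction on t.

We claim T(t) = -t(2t^2 + 3t + 2) for all t ≥ 1.
For the base case t = 1: T(1) = -7, and the closed form gives -7. They agree.
Suppose the result is true for t = m, so T(m) = m(-2m^2 - 3m - 2).
Then T(m+1) = T(m) + (-6(m + 1)^2 - 1) = (m(-2m^2 - 3m - 2)) + (-6(m + 1)^2 - 1).
Simplifying, T(m+1) = -(m + 1)(2m^2 + 7m + 7) = -(m+1)(2(m+1)^2 + 3(m+1) + 2),
which is the closed form with t = m+1.
By the principle of mathematical induction, the result holds for all t ≥ 1.

T(t) = -t(2t^2 + 3t + 2)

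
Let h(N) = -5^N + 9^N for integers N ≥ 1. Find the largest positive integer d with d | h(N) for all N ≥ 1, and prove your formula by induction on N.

d = 4

Computing the first values: h(1) = 4 and h(2) = 56; gcd(4, 56) = 4, so d ≤ 4.
We prove 4 | -5^N + 9^N for all N ≥ 1 by induction on N.
Base case (N = 1): h(1) = 4 = 4·(1), so 4 | h(1).
Inductive step: assume the claim holds for N = p, i.e. 4 | h(p). Then
9^{p+1} − 5^{p+1} = 9·9^p − 5·5^p = 9·(9^p − 5^p) + (4)·5^p. The first term is divisible by 4 by the inductive hypothesis, and the second term (4)·5^p is divisible by 4 since 4 | 4. Hence 4 | h(p+1).
Hence, by induction on N, the claim holds for every N ≥ 1.
Therefore the largest such d is 4.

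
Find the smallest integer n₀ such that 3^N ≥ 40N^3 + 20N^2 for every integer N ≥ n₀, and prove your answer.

n₀ = 10

At N = 9: 19683 < 30780, so the inequality fails and n₀ ≥ 10. We prove 3^N ≥ 40N^3 + 20N^2 for all N ≥ 10.
For the base case N = 10: 3^N = 59049 and 40N^3 + 20N^2 = 42000, so 59049 ≥ 42000.
Inductive step: suppose the statement holds for some k ≥ 10, so 3^k ≥ 40k^3 + 20k^2.
Then 3^(k + 1) = 3·(3^k) ≥ 3·(40k^3 + 20k^2).
Also, for k ≥ 10 we have 3·(40k^3 + 20k^2) ≥ 40(k+1)^3 + 20(k+1)^2, since 3·(40k^3 + 20k^2) − (40(k+1)^3 + 20(k+1)^2) = 80k^3 - 80k^2 - 160k - 60, which is nonnegative for all k ≥ 10.
Combining, 3^(k + 1) ≥ 40(k+1)^3 + 20(k+1)^2.
By induction, the statement is established for all N ≥ 10.
Hence the smallest such n₀ is 10.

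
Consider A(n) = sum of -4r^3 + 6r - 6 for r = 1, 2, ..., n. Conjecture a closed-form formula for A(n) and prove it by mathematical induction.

A(n) = -n(n + 3)(n^2 - n + 1)

We claim A(n) = -n(n + 3)(n^2 - n + 1) for all n ≥ 1.
When n = 1: A(1) = -4, and the closed form gives -4. They agree.
Inductive step: assume the claim holds for n = r, so A(r) = r(-r^3 - 2r^2 + 2r - 3).
Then A(r+1) = A(r) + (6r - 4(r + 1)^3) = (r(-r^3 - 2r^2 + 2r - 3)) + (6r - 4(r + 1)^3).
Simplifying, A(r+1) = -(r + 1)(r + 4)(r^2 + r + 1) = -(r+1)((r+1) + 3)((r+1)^2 - (r+1) + 1),
which is the closed form with n = r+1.
Hence, by induction on n, the claim holds for every n ≥ 1.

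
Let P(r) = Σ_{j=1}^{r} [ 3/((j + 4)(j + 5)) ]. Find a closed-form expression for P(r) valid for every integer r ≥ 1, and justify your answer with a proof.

We claim P(r) = 3r/(5(r + 5)) for all r ≥ 1.
Base step (r = 1): P(1) = 1/10, and the closed form gives 1/10. They agree.
For the inductive step, assume it holds for an arbitrary j ≥ 1, so P(j) = 3j/(5(j + 5)).
Then P(j+1) = P(j) + (3/((j + 5)(j + 6))) = (3j/(5(j + 5))) + (3/((j + 5)(j + 6))).
Simplifying, P(j+1) = 3(j + 1)/(5(j + 6)) = 3(j+1)/(5((j+1) + 5)),
which is the closed form with r = j+1.
This completes the induction.

P(r) = 3r/(5(r + 5))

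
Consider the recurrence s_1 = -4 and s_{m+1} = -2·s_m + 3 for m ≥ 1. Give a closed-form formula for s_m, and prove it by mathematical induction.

Computing the first terms: s_1 = -4, s_2 = 11, s_3 = -19. This suggests s_m = -5(-2)^(m - 1) + 1.
Base step (m = 1): the formula gives -4 = -4 = s_1.
Inductive step: suppose the statement holds for some j ≥ 1, so s_j = -5(-2)^(j - 1) + 1.
Then s_{j+1} = -2·s_j + 3 = -2·(-5(-2)^(j - 1) + 1) + 3 = -5(-2)^j + 1 = -5(-2)^((j+1) - 1) + 1,
which is the claimed formula at m = j+1.
By induction, the statement is established for all m ≥ 1.

s_m = -5(-2)^(m - 1) + 1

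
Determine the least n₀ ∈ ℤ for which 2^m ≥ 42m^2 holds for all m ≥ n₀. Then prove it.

n₀ = 13

At m = 12: 4096 < 6048, so the inequality fails and n₀ ≥ 13. We prove 2^m ≥ 42m^2 for all m ≥ 13.
Base step (m = 13): 2^m = 8192 and 42m^2 = 7098, so 8192 ≥ 7098.
Suppose the result is true for m = k, so 2^k ≥ 42k^2.
Then 2^(k + 1) = 2·(2^k) ≥ 2·(42k^2).
Also, for k ≥ 13 we have 2·(42k^2) ≥ 42(k+1)^2, since 2 ≥ (1 + 1/k)^2 for all k ≥ 13.
Combining, 2^(k + 1) ≥ 42(k+1)^2.
By the principle of mathematical induction, the result holds for all m ≥ 13.
Hence the smallest such n₀ is 13.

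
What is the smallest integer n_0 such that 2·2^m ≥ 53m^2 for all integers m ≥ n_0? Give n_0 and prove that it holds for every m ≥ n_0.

n_0 = 12

At m = 11: 4096 < 6413, so the inequality fails and n_0 ≥ 12. We prove 2·2^m ≥ 53m^2 for all m ≥ 12.
For the base case m = 12: 2·2^m = 8192 and 53m^2 = 7632, so 8192 ≥ 7632.
Inductive step: assume the claim holds for m = i, so 2·2^i ≥ 53i^2.
Then 2·2^(i + 1) = 2·(2·2^i) ≥ 2·(53i^2).
Also, for i ≥ 12 we have 2·(53i^2) ≥ 53(i+1)^2, since 2 ≥ (1 + 1/i)^2 for all i ≥ 12.
Combining, 2·2^(i + 1) ≥ 53(i+1)^2.
By induction, the statement is established for all m ≥ 12.
Hence the smallest such n_0 is 12.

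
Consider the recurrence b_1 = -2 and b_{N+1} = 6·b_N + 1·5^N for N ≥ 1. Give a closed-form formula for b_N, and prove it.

Computing the first terms: b_1 = -2, b_2 = -7, b_3 = -17. This suggests b_N = -5^N + 3·6^(N - 1).
When N = 1: the formula gives -2 = -2 = b_1.
Inductive step: assume the claim holds for N = j, so b_j = -5^j + 3·6^(j - 1).
Then b_{j+1} = 6·b_j + 1·5^j = 6·(-5^j + 3·6^(j - 1)) + 1·5^j = -5^(j + 1) + 3·6^j = -5^(j+1) + 3·6^((j+1) - 1),
which is the claimed formula at N = j+1.
Hence, by induction on N, the claim holds for every N ≥ 1.

b_N = -5^N + 3·6^(N - 1)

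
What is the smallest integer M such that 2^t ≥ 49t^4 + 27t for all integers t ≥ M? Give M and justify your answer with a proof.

M = 24

At t = 23: 8388608 < 13712830, so the inequality fails and M ≥ 24. We prove 2^t ≥ 49t^4 + 27t for all t ≥ 24.
When t = 24: 2^t = 16777216 and 49t^4 + 27t = 16257672, so 16777216 ≥ 16257672.
For the inductive step, assume it holds for an arbitrary r ≥ 24, so 2^r ≥ 49r^4 + 27r.
Then 2^(r + 1) = 2·(2^r) ≥ 2·(49r^4 + 27r).
Also, for r ≥ 24 we have 2·(49r^4 + 27r) ≥ 49(r+1)^4 + 27(r+1), since 2·(49r^4 + 27r) − (49(r+1)^4 + 27(r+1)) = 49r^4 - 196r^3 - 294r^2 - 169r - 76, which is nonnegative for all r ≥ 24.
Combining, 2^(r + 1) ≥ 49(r+1)^4 + 27(r+1).
Hence, by induction on t, the claim holds for every t ≥ 24.
Hence the smallest such M is 24.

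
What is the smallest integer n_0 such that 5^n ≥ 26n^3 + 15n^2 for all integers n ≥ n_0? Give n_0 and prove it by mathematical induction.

At n = 5: 3125 < 3625, so the inequality fails and n_0 ≥ 6. We prove 5^n ≥ 26n^3 + 15n^2 for all n ≥ 6.
Base case (n = 6): 5^n = 15625 and 26n^3 + 15n^2 = 6156, so 15625 ≥ 6156.
Inductive step: suppose the statement holds for some k ≥ 6, so 5^k ≥ 26k^3 + 15k^2.
Then 5^(k + 1) = 5·(5^k) ≥ 5·(26k^3 + 15k^2).
Also, for k ≥ 6 we have 5·(26k^3 + 15k^2) ≥ 26(k+1)^3 + 15(k+1)^2, since 5·(26k^3 + 15k^2) − (26(k+1)^3 + 15(k+1)^2) = 104k^3 - 18k^2 - 108k - 41, which is nonnegative for all k ≥ 6.
Combining, 5^(k + 1) ≥ 26(k+1)^3 + 15(k+1)^2.
By the principle of mathematical induction, the result holds for all n ≥ 6.
Hence the smallest such n_0 is 6.

n_0 = 6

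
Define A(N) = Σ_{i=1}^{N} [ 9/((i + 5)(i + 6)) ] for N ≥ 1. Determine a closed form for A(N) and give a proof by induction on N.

We claim A(N) = 3N/(2(N + 6)) for all N ≥ 1.
Base case (N = 1): A(1) = 3/14, and the closed form gives 3/14. They agree.
Inductive step: assume the claim holds for N = i, so A(i) = 3i/(2(i + 6)).
Then A(i+1) = A(i) + (9/((i + 6)(i + 7))) = (3i/(2(i + 6))) + (9/((i + 6)(i + 7))).
Simplifying, A(i+1) = 3(i + 1)/(2(i + 7)) = 3(i+1)/(2((i+1) + 6)),
which is the closed form with N = i+1.
Hence, by induction on N, the claim holds for every N ≥ 1.

A(N) = 3N/(2(N + 6))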